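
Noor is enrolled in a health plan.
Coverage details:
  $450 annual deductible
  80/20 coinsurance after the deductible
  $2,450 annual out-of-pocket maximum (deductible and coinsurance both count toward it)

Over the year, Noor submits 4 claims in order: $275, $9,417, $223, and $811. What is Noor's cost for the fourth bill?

Claim 1 — $275: fully absorbed by the deductible. Patient pays $275; OOP now $275.
Claim 2 — $9,417: deductible takes $175, $9,242 remains; coinsurance $9,242 × 20% = $1,848.40. Cost to patient: $2,023.40. OOP to date $2,298.40.
Claim 3 — $223: 20% coinsurance on $223 = $44.60. Patient owes $44.60 (running OOP $2,343).
Claim 4 — $811: 20% coinsurance on $811 = $162.20. OOP would hit $2,505.20 > $2,450, so the cap limits the patient to $2,450 − $2,343 = $107.

$107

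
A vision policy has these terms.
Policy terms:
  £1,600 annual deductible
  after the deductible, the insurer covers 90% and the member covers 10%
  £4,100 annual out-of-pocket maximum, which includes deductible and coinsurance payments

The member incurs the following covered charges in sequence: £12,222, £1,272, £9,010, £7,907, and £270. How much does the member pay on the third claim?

Claim 1 — £12,222: deductible takes £1,600, £10,622 remains; member's 10% is £1,062.20. Cost to member: £2,662.20. OOP to date £2,662.20.
Claim 2 — £1,272: deductible already satisfied, so member's share is 10% × £1,272 = £127.20. Member pays £127.20; OOP now £2,789.40.
Claim 3 — £9,010: 10% coinsurance on £9,010 = £901. Member pays £901; OOP now £3,690.40.

£901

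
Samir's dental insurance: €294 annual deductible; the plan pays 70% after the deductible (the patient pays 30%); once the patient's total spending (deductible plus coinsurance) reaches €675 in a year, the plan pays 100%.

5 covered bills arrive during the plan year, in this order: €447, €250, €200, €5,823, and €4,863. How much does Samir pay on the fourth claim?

Claim 1 — €447: deductible takes €294, €153 remains; 30% of €153 = €45.90. Cost to patient: €339.90. OOP to date €339.90.
Claim 2 — €250: deductible met; 30% of €250 = €75. Patient pays €75; OOP now €414.90.
Claim 3 — €200: deductible met; 30% of €200 = €60. Cost to patient: €60. OOP to date €474.90.
Claim 4 — €5,823: deductible met; 30% of €5,823 = €1,746.90. OOP would hit €2,221.80 > €675, so the cap limits the patient to €675 − €474.90 = €200.10.

€200.10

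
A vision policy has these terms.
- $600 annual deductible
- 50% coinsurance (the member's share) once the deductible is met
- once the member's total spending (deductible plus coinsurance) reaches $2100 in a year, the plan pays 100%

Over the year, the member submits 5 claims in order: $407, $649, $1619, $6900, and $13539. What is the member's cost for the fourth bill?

$462.50

Claim 1 — $407: entire amount goes to the deductible. Cost to member: $407. OOP to date $407.
Claim 2 — $649: deductible takes $193, $456 remains; coinsurance $456 × 50% = $228. Member owes $421 (running OOP $828).
Claim 3 — $1619: 50% coinsurance on $1619 = $809.50. Member pays $809.50; OOP now $1637.50.
Claim 4 — $6900: 50% coinsurance on $6900 = $3450. OOP would hit $5087.50 > $2100, so the cap limits the member to $2100 − $1637.50 = $462.50.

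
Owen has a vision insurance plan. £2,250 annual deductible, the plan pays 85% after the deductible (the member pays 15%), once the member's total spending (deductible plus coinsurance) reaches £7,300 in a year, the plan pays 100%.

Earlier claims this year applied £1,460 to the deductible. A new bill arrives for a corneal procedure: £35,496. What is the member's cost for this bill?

Remaining deductible: £2,250 − £1,460 = £790.
The remaining £34,706 (= £35,496 − £790) moves to coinsurance.
15% of £34,706 = £5,205.90 falls to the member.
So the member owes £790 + £5,205.90 = £5,995.90 before any cap.
That would bring total out-of-pocket to £7,455.90, past the £7,300 cap. The member is capped at £7,300 − £1,460 = £5,840 on this claim.

£5,840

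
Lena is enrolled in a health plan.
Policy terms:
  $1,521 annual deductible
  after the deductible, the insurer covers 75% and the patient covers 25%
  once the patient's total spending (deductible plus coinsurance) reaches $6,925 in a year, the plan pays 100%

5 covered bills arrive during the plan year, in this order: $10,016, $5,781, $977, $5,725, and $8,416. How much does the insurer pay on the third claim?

Claim 1 ($10,016): deductible takes $1,521, $8,495 remains; coinsurance $8,495 × 25% = $2,123.75. Patient pays $3,644.75; OOP now $3,644.75. Plan pays $10,016 − $3,644.75 = $6,371.25.
Claim 2 ($5,781): deductible already satisfied, so patient's share is 25% × $5,781 = $1,445.25. Patient pays $1,445.25; OOP now $5,090. Plan pays $5,781 − $1,445.25 = $4,335.75.
Claim 3 ($977): deductible met; 25% of $977 = $244.25. Patient pays $244.25; OOP now $5,334.25. Insurer: $977 − $244.25 = $732.75.

$732.75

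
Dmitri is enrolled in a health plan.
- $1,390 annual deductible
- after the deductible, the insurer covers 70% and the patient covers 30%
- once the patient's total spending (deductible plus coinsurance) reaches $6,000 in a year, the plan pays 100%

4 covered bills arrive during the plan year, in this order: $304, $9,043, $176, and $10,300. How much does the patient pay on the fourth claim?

$2,170.10

#1 ($304): fully absorbed by the deductible. Patient owes $304 (running OOP $304).
#2 ($9,043): $1,086 finishes the deductible; $7,957 goes to coinsurance; coinsurance $7,957 × 30% = $2,387.10. Patient owes $3,473.10 (running OOP $3,777.10).
#3 ($176): deductible already satisfied, so patient's share is 30% × $176 = $52.80. Cost to patient: $52.80. OOP to date $3,829.90.
#4 ($10,300): deductible met; 30% of $10,300 = $3,090. Adding that to $3,829.90 gives $6,919.90, past the $6,000 cap; patient pays only $6,000 − $3,829.90 = $2,170.10.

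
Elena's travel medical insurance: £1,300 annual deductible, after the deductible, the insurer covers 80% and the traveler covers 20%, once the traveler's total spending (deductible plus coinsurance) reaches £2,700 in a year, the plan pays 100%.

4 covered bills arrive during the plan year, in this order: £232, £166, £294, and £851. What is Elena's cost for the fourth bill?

£656.60

#1 (£232): entire amount goes to the deductible. Cost to traveler: £232. OOP to date £232.
#2 (£166): entire amount goes to the deductible. Cost to traveler: £166. OOP to date £398.
#3 (£294): all of it applies to the deductible. Traveler pays £294; OOP now £692.
#4 (£851): £608 finishes the deductible; £243 goes to coinsurance; 20% of £243 = £48.60. Traveler pays £656.60; OOP now £1,348.60.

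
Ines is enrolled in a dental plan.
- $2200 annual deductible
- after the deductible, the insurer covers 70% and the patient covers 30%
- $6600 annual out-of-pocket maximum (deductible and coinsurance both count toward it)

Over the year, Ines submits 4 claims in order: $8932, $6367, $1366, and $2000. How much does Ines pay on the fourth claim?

$60.50

#1 ($8932): $2200 to deductible, leaving $6732; coinsurance $6732 × 30% = $2019.60. Patient owes $4219.60 (running OOP $4219.60).
#2 ($6367): deductible met; 30% of $6367 = $1910.10. Patient pays $1910.10; OOP now $6129.70.
#3 ($1366): deductible already satisfied, so patient's share is 30% × $1366 = $409.80. Patient owes $409.80 (running OOP $6539.50).
#4 ($2000): deductible already satisfied, so patient's share is 30% × $2000 = $600. Adding that to $6539.50 gives $7139.50, past the $6600 cap; patient pays only $6600 − $6539.50 = $60.50.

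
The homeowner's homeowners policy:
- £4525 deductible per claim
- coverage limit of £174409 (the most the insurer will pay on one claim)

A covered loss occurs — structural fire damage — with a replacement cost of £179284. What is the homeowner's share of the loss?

Subtract the deductible: £179284 − £4525 = £174759.
The £174409 per-incident cap binds; insurer pays £174409.
Out of pocket: £179284 − £174409 = £4875.

£4875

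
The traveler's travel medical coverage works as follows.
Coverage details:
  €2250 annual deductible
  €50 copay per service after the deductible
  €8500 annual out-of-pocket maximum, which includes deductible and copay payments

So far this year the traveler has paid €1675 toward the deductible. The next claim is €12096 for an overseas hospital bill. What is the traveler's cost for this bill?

€625

€1675 of the €2250 deductible is already met, leaving €575.
After the €575 deductible portion, €12096 − €575 = €11521 is subject to the copay.
Copay on this service: €50.
Traveler responsibility before any cap: €575 + €50 = €625.
Year-to-date out-of-pocket becomes €1675 + €625 = €2300, still under the €8500 maximum, so no cap applies.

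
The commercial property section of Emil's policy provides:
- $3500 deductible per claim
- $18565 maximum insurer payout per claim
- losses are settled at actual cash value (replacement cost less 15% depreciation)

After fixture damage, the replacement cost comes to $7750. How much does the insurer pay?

$3087.50

Actual cash value after 15% depreciation: $7750 × 85% = $6587.50.
After the deductible, $6587.50 − $3500 = $3087.50 remains.
$3087.50 is within the $18565 limit, so the insurer pays $3087.50.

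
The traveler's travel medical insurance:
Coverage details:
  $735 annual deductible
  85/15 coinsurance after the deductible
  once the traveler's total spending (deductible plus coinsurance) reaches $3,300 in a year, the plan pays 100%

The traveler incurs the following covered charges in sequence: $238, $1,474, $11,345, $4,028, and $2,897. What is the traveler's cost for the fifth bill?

Claim 1 — $238: entire amount goes to the deductible. Traveler pays $238; OOP now $238.
Claim 2 — $1,474: $497 to deductible, leaving $977; 15% of $977 = $146.55. Traveler owes $643.55 (running OOP $881.55).
Claim 3 — $11,345: deductible met; 15% of $11,345 = $1,701.75. Cost to traveler: $1,701.75. OOP to date $2,583.30.
Claim 4 — $4,028: 15% coinsurance on $4,028 = $604.20. Traveler pays $604.20; OOP now $3,187.50.
Claim 5 — $2,897: deductible met; 15% of $2,897 = $434.55. That would push OOP to $3,622.05, over the $3,300 cap, so traveler pays $3,300 − $3,187.50 = $112.50.

$112.50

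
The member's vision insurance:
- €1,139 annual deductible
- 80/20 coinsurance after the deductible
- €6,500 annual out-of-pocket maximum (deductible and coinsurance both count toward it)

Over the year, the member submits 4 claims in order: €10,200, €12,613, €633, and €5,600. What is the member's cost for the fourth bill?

€899.60

#1 (€10,200): deductible takes €1,139, €9,061 remains; 20% of €9,061 = €1,812.20. Member owes €2,951.20 (running OOP €2,951.20).
#2 (€12,613): deductible already satisfied, so member's share is 20% × €12,613 = €2,522.60. Member pays €2,522.60; OOP now €5,473.80.
#3 (€633): 20% coinsurance on €633 = €126.60. Member owes €126.60 (running OOP €5,600.40).
#4 (€5,600): 20% coinsurance on €5,600 = €1,120. That would push OOP to €6,720.40, over the €6,500 cap, so member pays €6,500 − €5,600.40 = €899.60.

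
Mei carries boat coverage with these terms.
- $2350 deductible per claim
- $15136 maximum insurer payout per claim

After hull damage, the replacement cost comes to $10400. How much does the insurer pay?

$8050

Subtract the deductible: $10400 − $2350 = $8050.
That's under the $15136 cap, so the insurer reimburses the full $8050.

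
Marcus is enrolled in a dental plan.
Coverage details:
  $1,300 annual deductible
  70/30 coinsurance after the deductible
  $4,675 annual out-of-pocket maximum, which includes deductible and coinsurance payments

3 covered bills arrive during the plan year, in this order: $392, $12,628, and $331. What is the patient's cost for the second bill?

$4,283

Claim 1 — $392: fully absorbed by the deductible. Cost to patient: $392. OOP to date $392.
Claim 2 — $12,628: deductible takes $908, $11,720 remains; coinsurance $11,720 × 30% = $3,516. Deductible plus coinsurance: $908 + $3,516 = $4,424. OOP would hit $4,816 > $4,675, so the cap limits the patient to $4,675 − $392 = $4,283.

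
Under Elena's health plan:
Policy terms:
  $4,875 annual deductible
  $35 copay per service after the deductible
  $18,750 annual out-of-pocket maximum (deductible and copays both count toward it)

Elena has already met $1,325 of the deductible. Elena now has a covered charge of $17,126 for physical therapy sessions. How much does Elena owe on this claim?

$3,585

$1,325 of the $4,875 deductible is already met, leaving $3,550.
That leaves $17,126 − $3,550 = $13,576 for the copay.
Copay on this service: $35.
That puts the patient's cost at $3,550 + $35 = $3,585 before any cap.
Total out-of-pocket so far would be $1,325 + $3,585 = $4,910, below the $18,750 cap — no reduction.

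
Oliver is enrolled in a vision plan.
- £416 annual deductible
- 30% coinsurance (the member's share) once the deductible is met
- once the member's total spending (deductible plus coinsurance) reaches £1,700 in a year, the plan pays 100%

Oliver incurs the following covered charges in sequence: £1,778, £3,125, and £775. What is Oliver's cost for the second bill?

Claim 1 — £1,778: £416 to deductible, leaving £1,362; coinsurance £1,362 × 30% = £408.60. Member pays £824.60; OOP now £824.60.
Claim 2 — £3,125: 30% coinsurance on £3,125 = £937.50. That would push OOP to £1,762.10, over the £1,700 cap, so member pays £1,700 − £824.60 = £875.40.

£875.40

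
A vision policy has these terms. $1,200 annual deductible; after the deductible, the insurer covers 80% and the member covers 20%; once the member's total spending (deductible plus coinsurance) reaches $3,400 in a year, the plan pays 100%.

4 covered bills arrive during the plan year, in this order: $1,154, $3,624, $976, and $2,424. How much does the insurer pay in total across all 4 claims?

Claim 1 ($1,154): entire amount goes to the deductible. Cost to member: $1,154. OOP to date $1,154. Plan pays $1,154 − $1,154 = $0.
Claim 2 ($3,624): deductible takes $46, $3,578 remains; 20% of $3,578 = $715.60. Member owes $761.60 (running OOP $1,915.60). Insurer: $3,624 − $761.60 = $2,862.40.
Claim 3 ($976): deductible met; 20% of $976 = $195.20. Cost to member: $195.20. OOP to date $2,110.80. Plan pays $976 − $195.20 = $780.80.
Claim 4 ($2,424): deductible already satisfied, so member's share is 20% × $2,424 = $484.80. Cost to member: $484.80. OOP to date $2,595.60. Insurer: $2,424 − $484.80 = $1,939.20.
Insurer total = bills − member's total = $8,178 − $2,595.60 = $5,582.40.

$5,582.40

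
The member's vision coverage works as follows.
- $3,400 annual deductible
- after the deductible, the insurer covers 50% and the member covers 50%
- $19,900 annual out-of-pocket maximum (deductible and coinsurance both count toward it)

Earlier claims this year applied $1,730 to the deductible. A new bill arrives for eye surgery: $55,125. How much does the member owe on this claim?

$18,170

Deductible still to meet: $3,400 − $1,730 = $1,670.
After the $1,670 deductible portion, $55,125 − $1,670 = $53,455 is subject to coinsurance.
Coinsurance: $53,455 × 50% = $26,727.50.
So the member owes $1,670 + $26,727.50 = $28,397.50 before any cap.
That would bring total out-of-pocket to $30,127.50, past the $19,900 cap. The member is capped at $19,900 − $1,730 = $18,170 on this claim.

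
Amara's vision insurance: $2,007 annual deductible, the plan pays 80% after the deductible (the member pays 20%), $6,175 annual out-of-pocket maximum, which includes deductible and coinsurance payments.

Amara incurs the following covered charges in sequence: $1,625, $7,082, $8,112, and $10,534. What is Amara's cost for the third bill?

$1,622.40

#1 ($1,625): all of it applies to the deductible. Member owes $1,625 (running OOP $1,625).
#2 ($7,082): $382 to deductible, leaving $6,700; member's 20% is $1,340. Member owes $1,722 (running OOP $3,347).
#3 ($8,112): deductible met; 20% of $8,112 = $1,622.40. Member owes $1,622.40 (running OOP $4,969.40).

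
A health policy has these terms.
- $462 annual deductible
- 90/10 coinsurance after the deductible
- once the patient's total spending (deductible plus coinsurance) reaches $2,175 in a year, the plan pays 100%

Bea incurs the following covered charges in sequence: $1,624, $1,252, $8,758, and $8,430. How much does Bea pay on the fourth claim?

Claim 1 ($1,624): $462 finishes the deductible; $1,162 goes to coinsurance; 10% of $1,162 = $116.20. Patient pays $578.20; OOP now $578.20.
Claim 2 ($1,252): deductible met; 10% of $1,252 = $125.20. Cost to patient: $125.20. OOP to date $703.40.
Claim 3 ($8,758): deductible already satisfied, so patient's share is 10% × $8,758 = $875.80. Cost to patient: $875.80. OOP to date $1,579.20.
Claim 4 ($8,430): 10% coinsurance on $8,430 = $843. That would push OOP to $2,422.20, over the $2,175 cap, so patient pays $2,175 − $1,579.20 = $595.80.

$595.80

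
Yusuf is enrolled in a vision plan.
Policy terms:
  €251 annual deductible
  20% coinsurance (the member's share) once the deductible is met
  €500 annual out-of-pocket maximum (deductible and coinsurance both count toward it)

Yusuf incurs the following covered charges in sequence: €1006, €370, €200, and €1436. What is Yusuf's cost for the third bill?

Claim 1 (€1006): €251 to deductible, leaving €755; member's 20% is €151. Cost to member: €402. OOP to date €402.
Claim 2 (€370): 20% coinsurance on €370 = €74. Member owes €74 (running OOP €476).
Claim 3 (€200): deductible already satisfied, so member's share is 20% × €200 = €40. That would push OOP to €516, over the €500 cap, so member pays €500 − €476 = €24.

€24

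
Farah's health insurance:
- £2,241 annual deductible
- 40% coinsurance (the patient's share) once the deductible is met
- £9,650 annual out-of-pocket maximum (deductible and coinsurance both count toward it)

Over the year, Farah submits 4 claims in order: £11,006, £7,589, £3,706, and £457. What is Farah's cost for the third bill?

£867.40

Claim 1 (£11,006): £2,241 to deductible, leaving £8,765; patient's 40% is £3,506. Cost to patient: £5,747. OOP to date £5,747.
Claim 2 (£7,589): deductible met; 40% of £7,589 = £3,035.60. Patient pays £3,035.60; OOP now £8,782.60.
Claim 3 (£3,706): 40% coinsurance on £3,706 = £1,482.40. Adding that to £8,782.60 gives £10,265, past the £9,650 cap; patient pays only £9,650 − £8,782.60 = £867.40.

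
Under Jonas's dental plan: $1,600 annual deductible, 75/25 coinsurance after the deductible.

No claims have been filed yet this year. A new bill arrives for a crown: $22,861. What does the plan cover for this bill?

$15,945.75

Nothing has been paid toward the $1,600 deductible, so the first $1,600 of this charge is applied there.
After the $1,600 deductible portion, $22,861 − $1,600 = $21,261 is subject to coinsurance.
25% of $21,261 = $5,315.25 falls to the patient.
So the patient owes $1,600 + $5,315.25 = $6,915.25.
The plan picks up $22,861 − $6,915.25 = $15,945.75.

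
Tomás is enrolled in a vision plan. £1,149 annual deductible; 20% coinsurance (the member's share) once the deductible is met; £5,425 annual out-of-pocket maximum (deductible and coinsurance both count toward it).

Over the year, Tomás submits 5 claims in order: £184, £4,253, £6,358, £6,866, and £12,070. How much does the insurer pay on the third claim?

Bill 1, £184: all of it applies to the deductible. Member owes £184 (running OOP £184). Insurer: £184 − £184 = £0.
Bill 2, £4,253: £965 to deductible, leaving £3,288; member's 20% is £657.60. Cost to member: £1,622.60. OOP to date £1,806.60. Plan pays £4,253 − £1,622.60 = £2,630.40.
Bill 3, £6,358: deductible met; 20% of £6,358 = £1,271.60. Member pays £1,271.60; OOP now £3,078.20. Insurer: £6,358 − £1,271.60 = £5,086.40.

£5,086.40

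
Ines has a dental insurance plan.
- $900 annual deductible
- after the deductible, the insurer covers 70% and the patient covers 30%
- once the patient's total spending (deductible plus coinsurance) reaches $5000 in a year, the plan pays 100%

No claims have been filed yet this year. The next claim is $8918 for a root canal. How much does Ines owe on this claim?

The full $900 deductible is still open; $900 of this bill applies to it.
After the $900 deductible portion, $8918 − $900 = $8018 is subject to coinsurance.
30% of $8018 = $2405.40 falls to the patient.
Patient responsibility before any cap: $900 + $2405.40 = $3305.40.
Total out-of-pocket so far would be $0 + $3305.40 = $3305.40, below the $5000 cap — no reduction.

$3305.40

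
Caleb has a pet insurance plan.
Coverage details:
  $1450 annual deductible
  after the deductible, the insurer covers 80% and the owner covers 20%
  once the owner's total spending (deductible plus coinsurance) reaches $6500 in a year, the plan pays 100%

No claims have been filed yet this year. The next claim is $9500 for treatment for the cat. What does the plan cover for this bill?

$6440

Deductible not yet touched, so the first $1450 of the bill goes to the deductible.
After the $1450 deductible portion, $9500 − $1450 = $8050 is subject to coinsurance.
Owner's 20% share of $8050 is $1610.
Owner responsibility before any cap: $1450 + $1610 = $3060.
Cumulative spending $0 + $3060 = $3060 stays under the $6500 maximum.
The plan picks up $9500 − $3060 = $6440.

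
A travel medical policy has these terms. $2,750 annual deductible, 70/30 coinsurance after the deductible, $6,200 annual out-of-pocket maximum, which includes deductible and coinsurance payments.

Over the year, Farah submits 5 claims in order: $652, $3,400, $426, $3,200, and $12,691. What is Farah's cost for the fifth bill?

Claim 1 ($652): fully absorbed by the deductible. Traveler owes $652 (running OOP $652).
Claim 2 ($3,400): $2,098 to deductible, leaving $1,302; traveler's 30% is $390.60. Cost to traveler: $2,488.60. OOP to date $3,140.60.
Claim 3 ($426): 30% coinsurance on $426 = $127.80. Traveler owes $127.80 (running OOP $3,268.40).
Claim 4 ($3,200): deductible met; 30% of $3,200 = $960. Traveler pays $960; OOP now $4,228.40.
Claim 5 ($12,691): deductible met; 30% of $12,691 = $3,807.30. That would push OOP to $8,035.70, over the $6,200 cap, so traveler pays $6,200 − $4,228.40 = $1,971.60.

$1,971.60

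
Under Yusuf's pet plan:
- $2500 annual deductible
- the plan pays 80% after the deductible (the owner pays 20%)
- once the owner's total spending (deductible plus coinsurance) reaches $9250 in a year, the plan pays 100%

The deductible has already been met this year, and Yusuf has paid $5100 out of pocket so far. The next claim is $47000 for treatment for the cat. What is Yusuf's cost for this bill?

With the deductible met, the entire $47000 is subject to coinsurance.
Coinsurance: $47000 × 20% = $9400.
Year-to-date out-of-pocket would reach $5100 + $9400 = $14500, above the $9250 maximum, so the owner pays only $9250 − $5100 = $4150.

$4150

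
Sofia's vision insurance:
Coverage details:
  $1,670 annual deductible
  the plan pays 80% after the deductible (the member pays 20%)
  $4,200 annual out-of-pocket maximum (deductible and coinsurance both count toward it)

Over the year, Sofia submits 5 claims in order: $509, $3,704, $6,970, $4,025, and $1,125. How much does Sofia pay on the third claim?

Claim 1 ($509): entire amount goes to the deductible. Cost to member: $509. OOP to date $509.
Claim 2 ($3,704): $1,161 to deductible, leaving $2,543; 20% of $2,543 = $508.60. Member pays $1,669.60; OOP now $2,178.60.
Claim 3 ($6,970): 20% coinsurance on $6,970 = $1,394. Cost to member: $1,394. OOP to date $3,572.60.

$1,394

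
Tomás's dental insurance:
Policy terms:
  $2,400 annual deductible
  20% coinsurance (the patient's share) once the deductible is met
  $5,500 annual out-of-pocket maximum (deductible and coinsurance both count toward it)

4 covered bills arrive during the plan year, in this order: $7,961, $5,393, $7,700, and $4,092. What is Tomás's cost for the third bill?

Claim 1 ($7,961): deductible takes $2,400, $5,561 remains; patient's 20% is $1,112.20. Patient owes $3,512.20 (running OOP $3,512.20).
Claim 2 ($5,393): deductible met; 20% of $5,393 = $1,078.60. Patient pays $1,078.60; OOP now $4,590.80.
Claim 3 ($7,700): deductible met; 20% of $7,700 = $1,540. OOP would hit $6,130.80 > $5,500, so the cap limits the patient to $5,500 − $4,590.80 = $909.20.

$909.20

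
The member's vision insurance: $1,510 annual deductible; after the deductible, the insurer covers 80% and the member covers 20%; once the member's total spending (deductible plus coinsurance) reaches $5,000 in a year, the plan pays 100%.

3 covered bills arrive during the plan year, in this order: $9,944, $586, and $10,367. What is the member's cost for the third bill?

$1,686

Claim 1 — $9,944: $1,510 finishes the deductible; $8,434 goes to coinsurance; member's 20% is $1,686.80. Member owes $3,196.80 (running OOP $3,196.80).
Claim 2 — $586: 20% coinsurance on $586 = $117.20. Member pays $117.20; OOP now $3,314.
Claim 3 — $10,367: deductible met; 20% of $10,367 = $2,073.40. Adding that to $3,314 gives $5,387.40, past the $5,000 cap; member pays only $5,000 − $3,314 = $1,686.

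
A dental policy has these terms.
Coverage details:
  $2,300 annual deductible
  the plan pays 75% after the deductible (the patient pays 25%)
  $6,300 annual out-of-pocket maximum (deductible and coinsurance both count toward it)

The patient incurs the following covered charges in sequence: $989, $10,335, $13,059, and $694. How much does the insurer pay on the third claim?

$11,315

Claim 1 — $989: all of it applies to the deductible. Cost to patient: $989. OOP to date $989. Insurer: $989 − $989 = $0.
Claim 2 — $10,335: $1,311 to deductible, leaving $9,024; coinsurance $9,024 × 25% = $2,256. Patient owes $3,567 (running OOP $4,556). Insurer: $10,335 − $3,567 = $6,768.
Claim 3 — $13,059: deductible already satisfied, so patient's share is 25% × $13,059 = $3,264.75. OOP would hit $7,820.75 > $6,300, so the cap limits the patient to $6,300 − $4,556 = $1,744. Insurer: $13,059 − $1,744 = $11,315.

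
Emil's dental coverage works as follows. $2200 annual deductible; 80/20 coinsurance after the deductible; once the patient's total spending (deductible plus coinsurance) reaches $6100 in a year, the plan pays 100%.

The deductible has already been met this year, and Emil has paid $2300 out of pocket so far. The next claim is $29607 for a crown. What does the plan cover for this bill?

$25807

With the deductible met, the entire $29607 is subject to coinsurance.
20% of $29607 = $5921.40 falls to the patient.
Adding $5921.40 to the $2300 already spent would give $8221.40, which exceeds the $6100 cap; the patient pays just $6100 − $2300 = $3800.
Insurer pays the balance: $29607 − $3800 = $25807.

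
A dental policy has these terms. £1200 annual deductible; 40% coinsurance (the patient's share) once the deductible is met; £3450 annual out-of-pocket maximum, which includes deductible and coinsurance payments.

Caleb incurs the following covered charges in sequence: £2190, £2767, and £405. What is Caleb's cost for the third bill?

£162

Claim 1 (£2190): £1200 to deductible, leaving £990; patient's 40% is £396. Cost to patient: £1596. OOP to date £1596.
Claim 2 (£2767): deductible met; 40% of £2767 = £1106.80. Cost to patient: £1106.80. OOP to date £2702.80.
Claim 3 (£405): deductible already satisfied, so patient's share is 40% × £405 = £162. Patient owes £162 (running OOP £2864.80).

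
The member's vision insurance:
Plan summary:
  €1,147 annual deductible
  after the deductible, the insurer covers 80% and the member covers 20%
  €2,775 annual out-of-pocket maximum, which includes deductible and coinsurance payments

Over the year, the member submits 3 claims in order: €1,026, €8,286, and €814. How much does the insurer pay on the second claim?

#1 (€1,026): entire amount goes to the deductible. Member pays €1,026; OOP now €1,026. Insurer: €1,026 − €1,026 = €0.
#2 (€8,286): €121 finishes the deductible; €8,165 goes to coinsurance; member's 20% is €1,633. Deductible plus coinsurance: €121 + €1,633 = €1,754. That would push OOP to €2,780, over the €2,775 cap, so member pays €2,775 − €1,026 = €1,749. Plan pays €8,286 − €1,749 = €6,537.

€6,537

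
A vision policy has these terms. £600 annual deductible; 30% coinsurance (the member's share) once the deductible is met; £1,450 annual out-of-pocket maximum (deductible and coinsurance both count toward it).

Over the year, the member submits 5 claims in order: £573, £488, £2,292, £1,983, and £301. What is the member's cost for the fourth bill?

#1 (£573): fully absorbed by the deductible. Member pays £573; OOP now £573.
#2 (£488): £27 finishes the deductible; £461 goes to coinsurance; 30% of £461 = £138.30. Member pays £165.30; OOP now £738.30.
#3 (£2,292): deductible already satisfied, so member's share is 30% × £2,292 = £687.60. Member owes £687.60 (running OOP £1,425.90).
#4 (£1,983): deductible met; 30% of £1,983 = £594.90. That would push OOP to £2,020.80, over the £1,450 cap, so member pays £1,450 − £1,425.90 = £24.10.

£24.10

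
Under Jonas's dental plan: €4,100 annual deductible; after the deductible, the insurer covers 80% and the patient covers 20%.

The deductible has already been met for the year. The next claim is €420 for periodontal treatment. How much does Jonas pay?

€84

With the deductible met, the entire €420 is subject to coinsurance.
Coinsurance: €420 × 20% = €84.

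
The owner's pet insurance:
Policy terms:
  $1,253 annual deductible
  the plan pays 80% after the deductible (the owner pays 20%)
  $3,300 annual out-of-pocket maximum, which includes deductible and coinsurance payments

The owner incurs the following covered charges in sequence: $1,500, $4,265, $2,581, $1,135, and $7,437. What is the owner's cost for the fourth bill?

Bill 1, $1,500: $1,253 to deductible, leaving $247; 20% of $247 = $49.40. Cost to owner: $1,302.40. OOP to date $1,302.40.
Bill 2, $4,265: deductible met; 20% of $4,265 = $853. Cost to owner: $853. OOP to date $2,155.40.
Bill 3, $2,581: 20% coinsurance on $2,581 = $516.20. Cost to owner: $516.20. OOP to date $2,671.60.
Bill 4, $1,135: deductible already satisfied, so owner's share is 20% × $1,135 = $227. Cost to owner: $227. OOP to date $2,898.60.

$227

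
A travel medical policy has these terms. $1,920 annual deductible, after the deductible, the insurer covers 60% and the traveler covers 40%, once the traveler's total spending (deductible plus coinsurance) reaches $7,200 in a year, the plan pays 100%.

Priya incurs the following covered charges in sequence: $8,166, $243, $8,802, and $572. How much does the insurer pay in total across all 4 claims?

#1 ($8,166): $1,920 to deductible, leaving $6,246; traveler's 40% is $2,498.40. Traveler owes $4,418.40 (running OOP $4,418.40). Insurer: $8,166 − $4,418.40 = $3,747.60.
#2 ($243): deductible met; 40% of $243 = $97.20. Traveler owes $97.20 (running OOP $4,515.60). Insurer: $243 − $97.20 = $145.80.
#3 ($8,802): deductible met; 40% of $8,802 = $3,520.80. OOP would hit $8,036.40 > $7,200, so the cap limits the traveler to $7,200 − $4,515.60 = $2,684.40. Insurer: $8,802 − $2,684.40 = $6,117.60.
#4 ($572): 40% coinsurance on $572 = $228.80. Adding that to $7,200 gives $7,428.80, past the $7,200 cap; traveler pays only $7,200 − $7,200 = $0. Plan pays $572 − $0 = $572.
Insurer total: $3,747.60 + $145.80 + $6,117.60 + $572 = $10,583.

$10,583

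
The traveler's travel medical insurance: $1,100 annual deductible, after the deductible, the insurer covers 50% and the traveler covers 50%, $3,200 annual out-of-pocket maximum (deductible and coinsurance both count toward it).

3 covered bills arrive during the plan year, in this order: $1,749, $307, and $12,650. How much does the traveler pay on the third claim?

Claim 1 ($1,749): deductible takes $1,100, $649 remains; coinsurance $649 × 50% = $324.50. Cost to traveler: $1,424.50. OOP to date $1,424.50.
Claim 2 ($307): deductible met; 50% of $307 = $153.50. Traveler owes $153.50 (running OOP $1,578).
Claim 3 ($12,650): deductible already satisfied, so traveler's share is 50% × $12,650 = $6,325. OOP would hit $7,903 > $3,200, so the cap limits the traveler to $3,200 − $1,578 = $1,622.

$1,622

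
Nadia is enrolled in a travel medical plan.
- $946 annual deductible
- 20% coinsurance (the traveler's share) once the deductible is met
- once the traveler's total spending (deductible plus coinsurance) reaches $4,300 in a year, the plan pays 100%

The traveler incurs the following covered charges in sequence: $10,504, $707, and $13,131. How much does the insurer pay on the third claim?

Claim 1 ($10,504): $946 finishes the deductible; $9,558 goes to coinsurance; coinsurance $9,558 × 20% = $1,911.60. Traveler owes $2,857.60 (running OOP $2,857.60). Insurer: $10,504 − $2,857.60 = $7,646.40.
Claim 2 ($707): deductible met; 20% of $707 = $141.40. Traveler pays $141.40; OOP now $2,999. Plan pays $707 − $141.40 = $565.60.
Claim 3 ($13,131): 20% coinsurance on $13,131 = $2,626.20. That would push OOP to $5,625.20, over the $4,300 cap, so traveler pays $4,300 − $2,999 = $1,301. Plan pays $13,131 − $1,301 = $11,830.

$11,830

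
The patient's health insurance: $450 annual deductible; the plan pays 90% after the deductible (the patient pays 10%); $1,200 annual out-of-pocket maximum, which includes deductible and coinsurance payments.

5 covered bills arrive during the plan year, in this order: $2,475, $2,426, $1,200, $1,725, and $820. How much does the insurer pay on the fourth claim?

$1,552.50

Claim 1 — $2,475: $450 finishes the deductible; $2,025 goes to coinsurance; coinsurance $2,025 × 10% = $202.50. Patient pays $652.50; OOP now $652.50. Plan pays $2,475 − $652.50 = $1,822.50.
Claim 2 — $2,426: 10% coinsurance on $2,426 = $242.60. Patient owes $242.60 (running OOP $895.10). Plan pays $2,426 − $242.60 = $2,183.40.
Claim 3 — $1,200: deductible met; 10% of $1,200 = $120. Cost to patient: $120. OOP to date $1,015.10. Insurer: $1,200 − $120 = $1,080.
Claim 4 — $1,725: deductible met; 10% of $1,725 = $172.50. Cost to patient: $172.50. OOP to date $1,187.60. Plan pays $1,725 − $172.50 = $1,552.50.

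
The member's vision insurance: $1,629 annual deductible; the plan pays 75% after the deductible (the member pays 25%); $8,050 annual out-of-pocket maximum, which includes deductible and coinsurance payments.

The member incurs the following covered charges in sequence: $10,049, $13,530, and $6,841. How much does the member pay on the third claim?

Claim 1 — $10,049: $1,629 to deductible, leaving $8,420; coinsurance $8,420 × 25% = $2,105. Cost to member: $3,734. OOP to date $3,734.
Claim 2 — $13,530: deductible already satisfied, so member's share is 25% × $13,530 = $3,382.50. Cost to member: $3,382.50. OOP to date $7,116.50.
Claim 3 — $6,841: deductible already satisfied, so member's share is 25% × $6,841 = $1,710.25. Adding that to $7,116.50 gives $8,826.75, past the $8,050 cap; member pays only $8,050 − $7,116.50 = $933.50.

$933.50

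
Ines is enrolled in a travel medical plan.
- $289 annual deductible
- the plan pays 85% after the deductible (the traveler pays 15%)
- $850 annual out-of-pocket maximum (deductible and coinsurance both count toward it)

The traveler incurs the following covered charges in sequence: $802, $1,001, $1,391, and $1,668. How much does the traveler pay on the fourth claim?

$125.25

Claim 1 — $802: deductible takes $289, $513 remains; 15% of $513 = $76.95. Traveler pays $365.95; OOP now $365.95.
Claim 2 — $1,001: deductible met; 15% of $1,001 = $150.15. Traveler pays $150.15; OOP now $516.10.
Claim 3 — $1,391: deductible met; 15% of $1,391 = $208.65. Cost to traveler: $208.65. OOP to date $724.75.
Claim 4 — $1,668: 15% coinsurance on $1,668 = $250.20. OOP would hit $974.95 > $850, so the cap limits the traveler to $850 − $724.75 = $125.25.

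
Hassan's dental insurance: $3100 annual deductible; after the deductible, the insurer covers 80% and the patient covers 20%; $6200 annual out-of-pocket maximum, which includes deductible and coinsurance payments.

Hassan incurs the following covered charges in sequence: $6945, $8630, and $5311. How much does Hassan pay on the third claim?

#1 ($6945): $3100 to deductible, leaving $3845; 20% of $3845 = $769. Patient owes $3869 (running OOP $3869).
#2 ($8630): 20% coinsurance on $8630 = $1726. Patient owes $1726 (running OOP $5595).
#3 ($5311): deductible already satisfied, so patient's share is 20% × $5311 = $1062.20. That would push OOP to $6657.20, over the $6200 cap, so patient pays $6200 − $5595 = $605.

$605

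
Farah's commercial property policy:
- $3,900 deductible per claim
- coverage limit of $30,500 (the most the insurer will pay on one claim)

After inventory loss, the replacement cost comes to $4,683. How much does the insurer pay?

$783

Less the $3,900 deductible: $4,683 − $3,900 = $783.
$783 ≤ $30,500, so the limit doesn't bind; insurer pays $783.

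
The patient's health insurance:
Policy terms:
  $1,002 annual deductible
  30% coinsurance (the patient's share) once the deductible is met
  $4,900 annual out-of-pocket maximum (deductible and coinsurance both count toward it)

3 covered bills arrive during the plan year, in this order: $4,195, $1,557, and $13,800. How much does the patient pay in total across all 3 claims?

$4,900

#1 ($4,195): $1,002 finishes the deductible; $3,193 goes to coinsurance; coinsurance $3,193 × 30% = $957.90. Cost to patient: $1,959.90. OOP to date $1,959.90.
#2 ($1,557): deductible met; 30% of $1,557 = $467.10. Patient pays $467.10; OOP now $2,427.
#3 ($13,800): deductible already satisfied, so patient's share is 30% × $13,800 = $4,140. OOP would hit $6,567 > $4,900, so the cap limits the patient to $4,900 − $2,427 = $2,473.
Summing the patient's payments: $1,959.90 + $467.10 + $2,473 = $4,900.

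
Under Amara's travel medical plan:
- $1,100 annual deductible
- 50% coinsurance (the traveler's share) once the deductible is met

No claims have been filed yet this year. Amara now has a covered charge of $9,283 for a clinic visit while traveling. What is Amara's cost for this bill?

Deductible not yet touched, so the first $1,100 of the bill goes to the deductible.
After the $1,100 deductible portion, $9,283 − $1,100 = $8,183 is subject to coinsurance.
50% of $8,183 = $4,091.50 falls to the traveler.
That puts the traveler's cost at $1,100 + $4,091.50 = $5,191.50.

$5,191.50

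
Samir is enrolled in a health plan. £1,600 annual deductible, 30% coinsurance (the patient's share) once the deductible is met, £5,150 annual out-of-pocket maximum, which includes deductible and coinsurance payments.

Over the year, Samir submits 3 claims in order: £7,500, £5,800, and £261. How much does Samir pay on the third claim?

Bill 1, £7,500: £1,600 finishes the deductible; £5,900 goes to coinsurance; patient's 30% is £1,770. Patient pays £3,370; OOP now £3,370.
Bill 2, £5,800: 30% coinsurance on £5,800 = £1,740. Patient owes £1,740 (running OOP £5,110).
Bill 3, £261: 30% coinsurance on £261 = £78.30. That would push OOP to £5,188.30, over the £5,150 cap, so patient pays £5,150 − £5,110 = £40.

£40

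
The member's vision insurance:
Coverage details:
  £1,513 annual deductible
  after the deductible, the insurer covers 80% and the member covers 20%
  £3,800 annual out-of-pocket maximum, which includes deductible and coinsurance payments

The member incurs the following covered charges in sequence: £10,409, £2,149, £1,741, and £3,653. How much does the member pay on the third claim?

£78

Claim 1 (£10,409): £1,513 to deductible, leaving £8,896; coinsurance £8,896 × 20% = £1,779.20. Cost to member: £3,292.20. OOP to date £3,292.20.
Claim 2 (£2,149): 20% coinsurance on £2,149 = £429.80. Member owes £429.80 (running OOP £3,722).
Claim 3 (£1,741): deductible met; 20% of £1,741 = £348.20. OOP would hit £4,070.20 > £3,800, so the cap limits the member to £3,800 − £3,722 = £78.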